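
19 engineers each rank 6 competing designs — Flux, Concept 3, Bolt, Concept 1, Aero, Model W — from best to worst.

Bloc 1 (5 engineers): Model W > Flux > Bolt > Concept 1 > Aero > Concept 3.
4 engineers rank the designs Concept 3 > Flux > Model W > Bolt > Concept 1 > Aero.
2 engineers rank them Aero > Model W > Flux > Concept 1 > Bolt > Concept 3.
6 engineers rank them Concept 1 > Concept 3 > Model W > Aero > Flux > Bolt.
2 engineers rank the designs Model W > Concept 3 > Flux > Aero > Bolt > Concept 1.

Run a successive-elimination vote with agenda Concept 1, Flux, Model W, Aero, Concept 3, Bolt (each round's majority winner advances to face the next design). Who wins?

Round 1: Concept 1 vs Flux — 6–13, Flux advances.
Round 2: Flux vs Model W — 4–15, Model W advances.
Round 3: Model W vs Aero — 17–2, Model W advances.
Round 4: Model W vs Concept 3 — 9–10, Concept 3 advances.
Round 5: Concept 3 vs Bolt — 12–7, Concept 3 advances.
The agenda winner is Concept 3.

Concept 3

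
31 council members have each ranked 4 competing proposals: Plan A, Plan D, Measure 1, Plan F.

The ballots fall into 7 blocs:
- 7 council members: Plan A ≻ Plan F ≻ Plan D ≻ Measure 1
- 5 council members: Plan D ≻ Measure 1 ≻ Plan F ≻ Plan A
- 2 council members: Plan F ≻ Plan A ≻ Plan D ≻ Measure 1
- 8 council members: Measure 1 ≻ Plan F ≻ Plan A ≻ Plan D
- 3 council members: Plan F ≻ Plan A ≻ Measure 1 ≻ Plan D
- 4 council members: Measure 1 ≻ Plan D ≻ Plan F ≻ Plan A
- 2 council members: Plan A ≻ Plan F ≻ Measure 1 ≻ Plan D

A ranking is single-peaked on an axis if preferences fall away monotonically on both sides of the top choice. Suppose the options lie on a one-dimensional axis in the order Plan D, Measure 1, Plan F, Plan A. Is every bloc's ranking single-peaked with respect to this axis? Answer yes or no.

Axis positions: Plan D=1, Measure 1=2, Plan F=3, Plan A=4.
Bloc 1: ranking walks positions 4-3-1-2; Plan D is ranked above Measure 1 even though Measure 1 lies between Plan D and the peak Plan A on the axis — preferences dip and rise again. Not single-peaked.
Bloc 2 (peak Plan D at position 1): ranking walks positions 1-2-3-4, expanding outward from the peak — single-peaked.
Bloc 3: ranking walks positions 3-4-1-2; Plan D is ranked above Measure 1 even though Measure 1 lies between Plan D and the peak Plan F on the axis — preferences dip and rise again. Not single-peaked.
Bloc 4 (peak Measure 1 at position 2): ranking walks positions 2-3-4-1, expanding outward from the peak — single-peaked.
Bloc 5 (peak Plan F at position 3): ranking walks positions 3-4-2-1, expanding outward from the peak — single-peaked.
Bloc 6 (peak Measure 1 at position 2): ranking walks positions 2-1-3-4, expanding outward from the peak — single-peaked.
Bloc 7 (peak Plan A at position 4): ranking walks positions 4-3-2-1, expanding outward from the peak — single-peaked.
Bloc 1 violates single-peakedness, so the profile is not single-peaked on this axis.

no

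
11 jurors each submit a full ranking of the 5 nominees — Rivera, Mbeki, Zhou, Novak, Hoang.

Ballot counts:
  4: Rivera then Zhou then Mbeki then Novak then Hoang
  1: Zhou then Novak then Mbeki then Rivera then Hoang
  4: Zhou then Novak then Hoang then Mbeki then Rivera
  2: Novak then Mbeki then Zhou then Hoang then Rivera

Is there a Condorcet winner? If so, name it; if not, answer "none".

Zhou

Check each pair by majority over 11 ballots:
Rivera vs Mbeki: Rivera preferred on 4 ballots; Mbeki wins 7–4.
Rivera vs Zhou: Zhou, 7–4.
Rivera vs Novak: 4 for Rivera, 7 for Novak — Novak by 7–4.
Rivera vs Hoang: Rivera preferred on 4+1 = 5 ballots; Hoang wins 6–5.
Mbeki vs Zhou: Zhou, 9–2.
Mbeki–Novak: Novak 7–4.
Mbeki vs Hoang: Mbeki is ranked higher on 4+1+2 = 7 ballots, Hoang on 4. Mbeki wins 7–4.
Zhou vs Novak: 4+1+4 = 9 for Zhou, 2 for Novak — Zhou by 9–2.
Zhou vs Hoang: Zhou wins 11–0.
Novak vs Hoang: Novak is ranked higher on 4+1+4+2 = 11 ballots, Hoang on 0. Novak wins 11–0.
Zhou beats each of Rivera, Mbeki, Novak, Hoang — Zhou is the Condorcet winner.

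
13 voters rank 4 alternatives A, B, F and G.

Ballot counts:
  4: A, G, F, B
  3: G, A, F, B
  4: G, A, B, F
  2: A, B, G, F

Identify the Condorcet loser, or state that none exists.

B

Head-to-head results (13 voters):
A vs B: 4+3+4+2 = 13 for A, 0 for B — A by 13–0.
A vs F: A, 13–0.
A vs G: 4+2 = 6 for A, 7 for G — G by 7–6.
B vs F: 6 to 7, F.
B–G: G 11–2.
F vs G: 0 to 13, G.
Only B has no wins; B is the Condorcet loser.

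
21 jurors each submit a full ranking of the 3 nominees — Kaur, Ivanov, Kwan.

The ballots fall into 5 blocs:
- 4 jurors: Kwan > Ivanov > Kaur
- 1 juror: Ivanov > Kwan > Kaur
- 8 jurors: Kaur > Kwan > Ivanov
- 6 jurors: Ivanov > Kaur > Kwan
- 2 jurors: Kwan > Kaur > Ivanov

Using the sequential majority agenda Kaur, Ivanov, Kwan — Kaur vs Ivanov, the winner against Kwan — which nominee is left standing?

Kwan

Round 1: Kaur vs Ivanov — 10–11, Ivanov advances.
Round 2: Ivanov vs Kwan — 7–14, Kwan advances.
The agenda winner is Kwan.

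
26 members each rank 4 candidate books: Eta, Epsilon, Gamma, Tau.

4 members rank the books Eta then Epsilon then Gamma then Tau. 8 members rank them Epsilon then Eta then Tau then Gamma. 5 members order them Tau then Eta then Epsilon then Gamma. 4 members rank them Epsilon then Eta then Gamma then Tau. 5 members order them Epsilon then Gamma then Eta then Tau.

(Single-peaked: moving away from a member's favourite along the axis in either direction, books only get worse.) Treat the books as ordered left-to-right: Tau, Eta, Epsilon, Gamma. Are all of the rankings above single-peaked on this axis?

yes

Axis positions: Tau=1, Eta=2, Epsilon=3, Gamma=4.
Faction 1 (peak Eta at position 2): ranking walks positions 2-3-4-1, expanding outward from the peak — single-peaked.
Faction 2 (peak Epsilon at position 3): ranking walks positions 3-2-1-4, expanding outward from the peak — single-peaked.
Faction 3 (peak Tau at position 1): ranking walks positions 1-2-3-4, expanding outward from the peak — single-peaked.
Faction 4 (peak Epsilon at position 3): ranking walks positions 3-2-4-1, expanding outward from the peak — single-peaked.
Faction 5 (peak Epsilon at position 3): ranking walks positions 3-4-2-1, expanding outward from the peak — single-peaked.
Every ranking is single-peaked on this axis.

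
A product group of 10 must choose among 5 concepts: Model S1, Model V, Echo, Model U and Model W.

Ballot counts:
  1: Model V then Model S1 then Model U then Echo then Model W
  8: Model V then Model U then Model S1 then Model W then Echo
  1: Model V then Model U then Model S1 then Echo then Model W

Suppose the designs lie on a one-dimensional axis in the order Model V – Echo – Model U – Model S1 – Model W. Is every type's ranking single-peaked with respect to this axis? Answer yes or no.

no

Axis positions: Model V=1, Echo=2, Model U=3, Model S1=4, Model W=5.
Type 1: ranking walks positions 1-4-3-2-5; Model S1 is ranked above Echo even though Echo lies between Model S1 and the peak Model V on the axis — preferences dip and rise again. Not single-peaked.
Type 2: ranking walks positions 1-3-4-5-2; Model U is ranked above Echo even though Echo lies between Model U and the peak Model V on the axis — preferences dip and rise again. Not single-peaked.
Type 3: ranking walks positions 1-3-4-2-5; Model U is ranked above Echo even though Echo lies between Model U and the peak Model V on the axis — preferences dip and rise again. Not single-peaked.
Type 1 violates single-peakedness, so the profile is not single-peaked on this axis.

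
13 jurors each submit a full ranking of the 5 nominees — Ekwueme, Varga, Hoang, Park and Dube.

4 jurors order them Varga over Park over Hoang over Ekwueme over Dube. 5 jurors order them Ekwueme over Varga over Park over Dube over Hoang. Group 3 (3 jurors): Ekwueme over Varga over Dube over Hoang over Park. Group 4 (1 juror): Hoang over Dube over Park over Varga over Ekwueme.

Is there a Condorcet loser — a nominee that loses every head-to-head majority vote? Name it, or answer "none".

Pairwise majorities:
Ekwueme vs Varga: Ekwueme wins 8–5.
Ekwueme vs Hoang: Ekwueme wins 8–5.
Ekwueme vs Park: Ekwueme, 8–5.
Ekwueme vs Dube: 4+5+3 = 12 for Ekwueme, 1 for Dube — Ekwueme by 12–1.
Varga vs Hoang: Varga is ranked higher on 4+5+3 = 12 ballots, Hoang on 1. Varga wins 12–1.
Varga vs Park: Varga preferred on 4+5+3 = 12 ballots; Varga wins 12–1.
Varga vs Dube: Varga preferred on 4+5+3 = 12 ballots; Varga wins 12–1.
Hoang vs Park: Hoang preferred on 3+1 = 4 ballots; Park wins 9–4.
Hoang vs Dube: Dube, 8–5.
Park vs Dube: 4+5 = 9 for Park, 4 for Dube — Park by 9–4.
Hoang is beaten in every head-to-head and is the Condorcet loser.

Hoang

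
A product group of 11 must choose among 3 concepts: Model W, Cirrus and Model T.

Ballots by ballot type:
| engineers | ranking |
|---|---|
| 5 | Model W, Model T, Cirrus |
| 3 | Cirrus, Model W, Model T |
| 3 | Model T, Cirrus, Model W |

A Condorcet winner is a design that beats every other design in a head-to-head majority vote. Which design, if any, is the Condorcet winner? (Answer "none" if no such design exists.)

none

Head-to-head results (11 engineers):
Model W vs Cirrus: 5 to 6, Cirrus.
Model W vs Model T: Model W preferred on 5+3 = 8 ballots; Model W wins 8–3.
Cirrus vs Model T: Cirrus preferred on 3 ballots; Model T wins 8–3.
No design is unbeaten: Model W loses to Cirrus; Cirrus loses to Model T; Model T loses to Model W. In particular Model W → Model T → Cirrus → Model W is a majority cycle — no Condorcet winner exists.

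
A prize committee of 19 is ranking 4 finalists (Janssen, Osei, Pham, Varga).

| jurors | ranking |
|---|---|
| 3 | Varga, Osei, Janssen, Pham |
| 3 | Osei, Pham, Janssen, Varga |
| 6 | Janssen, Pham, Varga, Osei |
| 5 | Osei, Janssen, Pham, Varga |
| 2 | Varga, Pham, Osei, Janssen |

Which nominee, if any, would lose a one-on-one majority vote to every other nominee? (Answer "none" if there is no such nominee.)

Pairwise majorities:
Janssen vs Osei: 6 to 13, Osei.
Janssen vs Pham: Janssen wins 14–5.
Janssen–Varga: Janssen 14–5.
Osei vs Pham: 3+3+5 = 11 for Osei, 8 for Pham — Osei by 11–8.
Osei vs Varga: 3+5 = 8 for Osei, 11 for Varga — Varga by 11–8.
Pham vs Varga: Pham is ranked higher on 3+6+5 = 14 ballots, Varga on 5. Pham wins 14–5.
No nominee is winless: Janssen beats Pham; Osei beats Janssen; Pham beats Varga; Varga beats Osei. There is no Condorcet loser.

none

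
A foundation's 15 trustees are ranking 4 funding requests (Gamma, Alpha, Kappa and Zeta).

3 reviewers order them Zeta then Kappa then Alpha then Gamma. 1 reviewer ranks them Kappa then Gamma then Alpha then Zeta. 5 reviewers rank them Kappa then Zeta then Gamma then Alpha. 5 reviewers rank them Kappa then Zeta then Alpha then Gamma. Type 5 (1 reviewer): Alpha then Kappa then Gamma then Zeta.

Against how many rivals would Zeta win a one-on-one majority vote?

2

Zeta against each rival (15 reviewers):
Zeta vs Gamma: Zeta preferred on 3+5+5 = 13 ballots; Zeta wins 13–2.
Zeta vs Alpha: Zeta wins 13–2.
Zeta vs Kappa: Kappa wins 12–3.
Zeta beats Gamma, Alpha; loses to Kappa — 2 pairwise wins.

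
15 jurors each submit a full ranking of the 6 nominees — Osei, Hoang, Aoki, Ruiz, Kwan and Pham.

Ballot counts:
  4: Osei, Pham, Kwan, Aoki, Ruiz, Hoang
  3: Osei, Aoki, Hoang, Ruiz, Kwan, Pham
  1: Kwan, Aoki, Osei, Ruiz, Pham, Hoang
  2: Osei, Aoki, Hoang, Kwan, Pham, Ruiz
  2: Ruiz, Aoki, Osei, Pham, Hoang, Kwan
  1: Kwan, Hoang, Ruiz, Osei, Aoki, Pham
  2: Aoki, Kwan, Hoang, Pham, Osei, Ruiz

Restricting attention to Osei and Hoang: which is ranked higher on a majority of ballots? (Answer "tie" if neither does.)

Ballots ranking Osei above Hoang: 4 + 3 + 1 + 2 + 2 = 12.
Ballots ranking Hoang above Osei: 15 − 12 = 3.
Osei wins the head-to-head 12–3.

Osei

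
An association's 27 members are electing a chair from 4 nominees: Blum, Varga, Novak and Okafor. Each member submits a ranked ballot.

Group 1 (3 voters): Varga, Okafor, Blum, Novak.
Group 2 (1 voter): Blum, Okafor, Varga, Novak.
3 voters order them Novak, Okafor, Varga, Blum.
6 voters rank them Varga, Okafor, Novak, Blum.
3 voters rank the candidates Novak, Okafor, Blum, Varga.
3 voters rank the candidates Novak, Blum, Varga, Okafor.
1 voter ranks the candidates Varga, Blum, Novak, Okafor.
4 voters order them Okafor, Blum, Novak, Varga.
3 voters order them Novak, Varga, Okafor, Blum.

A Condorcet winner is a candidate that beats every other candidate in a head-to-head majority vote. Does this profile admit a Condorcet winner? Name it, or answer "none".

Pairwise majorities:
Blum vs Varga: Varga, 16–11.
Blum–Novak: Novak 18–9.
Blum vs Okafor: Okafor, 22–5.
Varga vs Novak: Novak, 16–11.
Varga–Okafor: Varga 16–11.
Novak vs Okafor: Okafor, 14–13.
Every candidate loses at least once (Blum loses to Varga; Varga loses to Novak; Novak loses to Okafor; Okafor loses to Varga). The majority relation contains the cycle Varga beats Okafor beats Novak beats Varga, so there is no Condorcet winner.

none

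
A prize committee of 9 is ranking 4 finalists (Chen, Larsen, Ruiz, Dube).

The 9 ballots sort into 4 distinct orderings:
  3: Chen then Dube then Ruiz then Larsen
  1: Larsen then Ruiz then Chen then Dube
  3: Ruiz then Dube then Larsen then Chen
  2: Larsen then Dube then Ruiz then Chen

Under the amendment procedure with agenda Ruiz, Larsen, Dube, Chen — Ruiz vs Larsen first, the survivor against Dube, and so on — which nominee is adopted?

Dube

Round 1: Ruiz vs Larsen — 6–3, Ruiz advances.
Round 2: Ruiz vs Dube — 4–5, Dube advances.
Round 3: Dube vs Chen — 5–4, Dube advances.
Dube survives the agenda.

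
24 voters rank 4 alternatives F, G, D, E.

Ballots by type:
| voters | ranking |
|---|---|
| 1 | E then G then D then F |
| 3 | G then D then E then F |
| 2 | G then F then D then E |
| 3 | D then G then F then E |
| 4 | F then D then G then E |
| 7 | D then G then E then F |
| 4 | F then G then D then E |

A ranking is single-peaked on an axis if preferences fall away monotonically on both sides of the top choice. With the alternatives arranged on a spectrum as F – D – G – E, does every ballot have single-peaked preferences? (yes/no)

no

Axis positions: F=1, D=2, G=3, E=4.
Type 1 (peak E at position 4): ranking walks positions 4-3-2-1, expanding outward from the peak — single-peaked.
Type 2 (peak G at position 3): ranking walks positions 3-2-4-1, expanding outward from the peak — single-peaked.
Type 3: ranking walks positions 3-1-2-4; F is ranked above D even though D lies between F and the peak G on the axis — preferences dip and rise again. Not single-peaked.
Type 4 (peak D at position 2): ranking walks positions 2-3-1-4, expanding outward from the peak — single-peaked.
Type 5 (peak F at position 1): ranking walks positions 1-2-3-4, expanding outward from the peak — single-peaked.
Type 6 (peak D at position 2): ranking walks positions 2-3-4-1, expanding outward from the peak — single-peaked.
Type 7: ranking walks positions 1-3-2-4; G is ranked above D even though D lies between G and the peak F on the axis — preferences dip and rise again. Not single-peaked.
Type 3 violates single-peakedness, so the profile is not single-peaked on this axis.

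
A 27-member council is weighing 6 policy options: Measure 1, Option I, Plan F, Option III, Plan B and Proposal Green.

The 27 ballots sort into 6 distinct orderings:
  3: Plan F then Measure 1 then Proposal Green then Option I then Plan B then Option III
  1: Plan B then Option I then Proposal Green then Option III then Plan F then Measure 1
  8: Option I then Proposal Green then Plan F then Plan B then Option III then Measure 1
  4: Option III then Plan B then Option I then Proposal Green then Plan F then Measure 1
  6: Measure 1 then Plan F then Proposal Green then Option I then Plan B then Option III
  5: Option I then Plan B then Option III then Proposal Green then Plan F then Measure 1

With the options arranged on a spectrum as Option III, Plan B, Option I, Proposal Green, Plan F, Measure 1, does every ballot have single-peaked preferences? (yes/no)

yes

Axis positions: Option III=1, Plan B=2, Option I=3, Proposal Green=4, Plan F=5, Measure 1=6.
Group 1 (peak Plan F at position 5): ranking walks positions 5-6-4-3-2-1, expanding outward from the peak — single-peaked.
Group 2 (peak Plan B at position 2): ranking walks positions 2-3-4-1-5-6, expanding outward from the peak — single-peaked.
Group 3 (peak Option I at position 3): ranking walks positions 3-4-5-2-1-6, expanding outward from the peak — single-peaked.
Group 4 (peak Option III at position 1): ranking walks positions 1-2-3-4-5-6, expanding outward from the peak — single-peaked.
Group 5 (peak Measure 1 at position 6): ranking walks positions 6-5-4-3-2-1, expanding outward from the peak — single-peaked.
Group 6 (peak Option I at position 3): ranking walks positions 3-2-1-4-5-6, expanding outward from the peak — single-peaked.
Every ranking is single-peaked on this axis.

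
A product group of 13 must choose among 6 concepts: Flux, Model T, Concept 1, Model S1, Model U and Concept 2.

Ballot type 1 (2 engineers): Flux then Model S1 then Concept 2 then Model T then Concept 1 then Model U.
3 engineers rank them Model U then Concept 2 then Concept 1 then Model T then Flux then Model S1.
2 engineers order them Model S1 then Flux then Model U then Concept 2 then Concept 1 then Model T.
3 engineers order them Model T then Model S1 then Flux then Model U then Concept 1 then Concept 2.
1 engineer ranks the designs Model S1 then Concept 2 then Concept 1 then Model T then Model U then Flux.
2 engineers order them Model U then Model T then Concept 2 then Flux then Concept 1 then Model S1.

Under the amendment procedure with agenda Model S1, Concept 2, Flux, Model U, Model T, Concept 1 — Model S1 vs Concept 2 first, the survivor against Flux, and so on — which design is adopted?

Round 1: Model S1 vs Concept 2 — 8–5, Model S1 advances.
Round 2: Model S1 vs Flux — 6–7, Flux advances.
Round 3: Flux vs Model U — 7–6, Flux advances.
Round 4: Flux vs Model T — 4–9, Model T advances.
Round 5: Model T vs Concept 1 — 7–6, Model T advances.
The agenda winner is Model T.

Model T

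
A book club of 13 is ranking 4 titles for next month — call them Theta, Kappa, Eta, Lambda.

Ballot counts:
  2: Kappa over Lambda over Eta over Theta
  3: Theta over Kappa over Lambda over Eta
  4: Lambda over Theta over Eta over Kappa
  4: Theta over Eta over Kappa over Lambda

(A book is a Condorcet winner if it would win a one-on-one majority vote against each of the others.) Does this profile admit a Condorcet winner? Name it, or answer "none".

Check each pair by majority over 13 ballots:
Theta vs Kappa: Theta is ranked higher on 3+4+4 = 11 ballots, Kappa on 2. Theta wins 11–2.
Theta–Eta: Theta 11–2.
Theta–Lambda: Theta 7–6.
Kappa–Eta: Eta 8–5.
Kappa vs Lambda: Kappa preferred on 2+3+4 = 9 ballots; Kappa wins 9–4.
Eta vs Lambda: 4 to 9, Lambda.
Theta beats each of Kappa, Eta, Lambda — Theta is the Condorcet winner.

Theta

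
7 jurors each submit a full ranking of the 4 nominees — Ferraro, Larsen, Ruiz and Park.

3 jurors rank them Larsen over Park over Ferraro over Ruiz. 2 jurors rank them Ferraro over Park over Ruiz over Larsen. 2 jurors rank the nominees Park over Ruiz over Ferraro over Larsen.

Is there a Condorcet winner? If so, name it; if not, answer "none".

Pairwise majorities:
Ferraro vs Larsen: Ferraro, 4–3.
Ferraro vs Ruiz: Ferraro, 5–2.
Ferraro vs Park: Park wins 5–2.
Larsen vs Ruiz: Ruiz, 4–3.
Larsen vs Park: Park wins 4–3.
Ruiz vs Park: Park wins 7–0.
Park defeats every rival head-to-head and is the Condorcet winner.

Park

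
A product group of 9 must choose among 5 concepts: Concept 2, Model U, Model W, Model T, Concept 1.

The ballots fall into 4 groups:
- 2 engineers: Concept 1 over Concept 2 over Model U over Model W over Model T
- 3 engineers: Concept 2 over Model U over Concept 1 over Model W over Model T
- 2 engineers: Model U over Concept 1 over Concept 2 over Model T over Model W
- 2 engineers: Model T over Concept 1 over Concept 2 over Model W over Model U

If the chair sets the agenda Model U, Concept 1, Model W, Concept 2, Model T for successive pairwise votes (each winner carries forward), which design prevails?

Round 1: Model U vs Concept 1 — 5–4, Model U advances.
Round 2: Model U vs Model W — 7–2, Model U advances.
Round 3: Model U vs Concept 2 — 2–7, Concept 2 advances.
Round 4: Concept 2 vs Model T — 7–2, Concept 2 advances.
Concept 2 survives the agenda.

Concept 2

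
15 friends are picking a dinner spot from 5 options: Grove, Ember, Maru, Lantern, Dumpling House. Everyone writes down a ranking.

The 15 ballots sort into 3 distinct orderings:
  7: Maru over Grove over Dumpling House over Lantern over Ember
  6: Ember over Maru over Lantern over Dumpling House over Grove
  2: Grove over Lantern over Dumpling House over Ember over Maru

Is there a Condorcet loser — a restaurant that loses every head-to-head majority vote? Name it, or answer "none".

none

Pairwise majorities:
Grove vs Ember: 7+2 = 9 for Grove, 6 for Ember — Grove by 9–6.
Grove vs Maru: Maru, 13–2.
Grove vs Lantern: Grove, 9–6.
Grove–Dumpling House: Grove 9–6.
Ember vs Maru: Ember preferred on 6+2 = 8 ballots; Ember wins 8–7.
Ember vs Lantern: Ember preferred on 6 ballots; Lantern wins 9–6.
Ember–Dumpling House: Dumpling House 9–6.
Maru–Lantern: Maru 13–2.
Maru vs Dumpling House: 13 to 2, Maru.
Lantern–Dumpling House: Lantern 8–7.
No restaurant is winless: Grove beats Ember; Ember beats Maru; Maru beats Grove; Lantern beats Ember; Dumpling House beats Ember. There is no Condorcet loser.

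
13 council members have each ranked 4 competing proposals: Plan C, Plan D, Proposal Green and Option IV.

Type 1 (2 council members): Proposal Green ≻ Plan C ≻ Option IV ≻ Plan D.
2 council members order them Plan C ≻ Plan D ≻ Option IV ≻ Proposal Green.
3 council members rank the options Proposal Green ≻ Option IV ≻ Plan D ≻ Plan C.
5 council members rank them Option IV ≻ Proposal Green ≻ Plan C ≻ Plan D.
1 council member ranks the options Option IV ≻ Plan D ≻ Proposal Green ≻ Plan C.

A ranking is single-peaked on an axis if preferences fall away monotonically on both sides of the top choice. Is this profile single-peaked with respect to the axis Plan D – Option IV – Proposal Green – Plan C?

Axis positions: Plan D=1, Option IV=2, Proposal Green=3, Plan C=4.
Type 1 (peak Proposal Green at position 3): ranking walks positions 3-4-2-1, expanding outward from the peak — single-peaked.
Type 2: ranking walks positions 4-1-2-3; Plan D is ranked above Proposal Green even though Proposal Green lies between Plan D and the peak Plan C on the axis — preferences dip and rise again. Not single-peaked.
Type 3 (peak Proposal Green at position 3): ranking walks positions 3-2-1-4, expanding outward from the peak — single-peaked.
Type 4 (peak Option IV at position 2): ranking walks positions 2-3-4-1, expanding outward from the peak — single-peaked.
Type 5 (peak Option IV at position 2): ranking walks positions 2-1-3-4, expanding outward from the peak — single-peaked.
Type 2 violates single-peakedness, so the profile is not single-peaked on this axis.

no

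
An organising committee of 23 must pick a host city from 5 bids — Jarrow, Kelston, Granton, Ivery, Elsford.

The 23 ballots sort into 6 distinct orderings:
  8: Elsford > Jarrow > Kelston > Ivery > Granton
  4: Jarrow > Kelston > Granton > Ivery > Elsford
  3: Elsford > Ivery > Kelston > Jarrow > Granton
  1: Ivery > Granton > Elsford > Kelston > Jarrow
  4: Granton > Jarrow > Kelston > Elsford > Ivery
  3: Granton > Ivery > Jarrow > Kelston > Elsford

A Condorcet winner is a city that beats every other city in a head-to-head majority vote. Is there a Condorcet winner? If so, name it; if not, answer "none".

Pairwise majorities:
Jarrow vs Kelston: Jarrow is ranked higher on 8+4+4+3 = 19 ballots, Kelston on 4. Jarrow wins 19–4.
Jarrow vs Granton: Jarrow preferred on 8+4+3 = 15 ballots; Jarrow wins 15–8.
Jarrow vs Ivery: Jarrow, 16–7.
Jarrow vs Elsford: Jarrow is ranked higher on 4+4+3 = 11 ballots, Elsford on 12. Elsford wins 12–11.
Kelston vs Granton: Kelston, 15–8.
Kelston vs Ivery: Kelston preferred on 8+4+4 = 16 ballots; Kelston wins 16–7.
Kelston vs Elsford: Kelston is ranked higher on 4+4+3 = 11 ballots, Elsford on 12. Elsford wins 12–11.
Granton–Ivery: Ivery 12–11.
Granton vs Elsford: Granton preferred on 4+1+4+3 = 12 ballots; Granton wins 12–11.
Ivery vs Elsford: 4+1+3 = 8 for Ivery, 15 for Elsford — Elsford by 15–8.
Each city drops at least one matchup (Jarrow loses to Elsford; Kelston loses to Jarrow; Granton loses to Jarrow; Ivery loses to Jarrow; Elsford loses to Granton); the cycle Jarrow → Granton → Elsford → Jarrow rules out a Condorcet winner.

none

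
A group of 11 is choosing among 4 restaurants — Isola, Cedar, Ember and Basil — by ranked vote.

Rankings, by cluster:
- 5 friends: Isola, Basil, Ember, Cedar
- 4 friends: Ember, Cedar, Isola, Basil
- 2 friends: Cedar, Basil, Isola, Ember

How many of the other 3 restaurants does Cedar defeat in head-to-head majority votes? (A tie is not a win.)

Cedar against each rival (11 friends):
Cedar vs Isola: Cedar, 6–5.
Cedar vs Ember: 2 for Cedar, 9 for Ember — Ember by 9–2.
Cedar vs Basil: Cedar, 6–5.
Cedar beats Isola, Basil; loses to Ember — 2 pairwise wins.

2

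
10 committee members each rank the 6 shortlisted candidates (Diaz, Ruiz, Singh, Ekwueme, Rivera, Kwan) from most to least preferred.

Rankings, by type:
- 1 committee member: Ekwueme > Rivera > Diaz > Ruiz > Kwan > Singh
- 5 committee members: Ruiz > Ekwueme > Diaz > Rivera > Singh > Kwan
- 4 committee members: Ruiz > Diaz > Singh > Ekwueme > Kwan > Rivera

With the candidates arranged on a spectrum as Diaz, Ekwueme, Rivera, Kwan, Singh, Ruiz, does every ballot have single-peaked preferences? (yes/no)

Axis positions: Diaz=1, Ekwueme=2, Rivera=3, Kwan=4, Singh=5, Ruiz=6.
Type 1: ranking walks positions 2-3-1-6-4-5; Ruiz is ranked above Kwan even though Kwan lies between Ruiz and the peak Ekwueme on the axis — preferences dip and rise again. Not single-peaked.
Type 2: ranking walks positions 6-2-1-3-5-4; Ekwueme is ranked above Singh even though Singh lies between Ekwueme and the peak Ruiz on the axis — preferences dip and rise again. Not single-peaked.
Type 3: ranking walks positions 6-1-5-2-4-3; Diaz is ranked above Singh even though Singh lies between Diaz and the peak Ruiz on the axis — preferences dip and rise again. Not single-peaked.
Type 1 violates single-peakedness, so the profile is not single-peaked on this axis.

no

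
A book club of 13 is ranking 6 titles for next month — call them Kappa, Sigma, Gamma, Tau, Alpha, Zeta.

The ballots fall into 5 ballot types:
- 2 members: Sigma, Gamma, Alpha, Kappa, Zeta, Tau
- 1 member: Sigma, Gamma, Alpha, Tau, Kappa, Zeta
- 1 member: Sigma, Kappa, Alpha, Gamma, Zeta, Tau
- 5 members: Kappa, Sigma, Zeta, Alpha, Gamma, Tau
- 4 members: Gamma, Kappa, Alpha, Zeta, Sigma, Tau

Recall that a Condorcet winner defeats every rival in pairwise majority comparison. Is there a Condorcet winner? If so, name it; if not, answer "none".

none

Head-to-head results (13 members):
Kappa vs Sigma: Kappa preferred on 5+4 = 9 ballots; Kappa wins 9–4.
Kappa vs Gamma: Gamma wins 7–6.
Kappa vs Tau: Kappa, 12–1.
Kappa vs Alpha: Kappa preferred on 1+5+4 = 10 ballots; Kappa wins 10–3.
Kappa vs Zeta: Kappa is ranked higher on 2+1+1+5+4 = 13 ballots, Zeta on 0. Kappa wins 13–0.
Sigma vs Gamma: 9 to 4, Sigma.
Sigma vs Tau: Sigma is ranked higher on 2+1+1+5+4 = 13 ballots, Tau on 0. Sigma wins 13–0.
Sigma vs Alpha: Sigma, 9–4.
Sigma–Zeta: Sigma 9–4.
Gamma vs Tau: Gamma, 13–0.
Gamma vs Alpha: Gamma wins 7–6.
Gamma vs Zeta: Gamma is ranked higher on 2+1+1+4 = 8 ballots, Zeta on 5. Gamma wins 8–5.
Tau vs Alpha: Tau preferred on 0 ballots; Alpha wins 13–0.
Tau–Zeta: Zeta 12–1.
Alpha vs Zeta: Alpha wins 8–5.
Every book loses at least once (Kappa loses to Gamma; Sigma loses to Kappa; Gamma loses to Sigma; Tau loses to Kappa; Alpha loses to Kappa; Zeta loses to Kappa). The majority relation contains the cycle Kappa > Sigma > Gamma > Kappa, so there is no Condorcet winner.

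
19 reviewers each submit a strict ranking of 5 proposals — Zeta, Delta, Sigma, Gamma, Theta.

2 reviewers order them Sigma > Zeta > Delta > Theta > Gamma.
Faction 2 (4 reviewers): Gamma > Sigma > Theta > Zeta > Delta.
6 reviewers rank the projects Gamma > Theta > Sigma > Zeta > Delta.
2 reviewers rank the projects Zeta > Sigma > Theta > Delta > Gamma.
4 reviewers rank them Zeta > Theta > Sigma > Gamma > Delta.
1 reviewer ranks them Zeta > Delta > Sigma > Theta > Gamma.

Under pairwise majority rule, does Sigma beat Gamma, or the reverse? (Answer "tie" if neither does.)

Gamma

Ballots ranking Sigma above Gamma: 2 + 2 + 4 + 1 = 9.
Ballots ranking Gamma above Sigma: 19 − 9 = 10.
Gamma wins the head-to-head 10–9.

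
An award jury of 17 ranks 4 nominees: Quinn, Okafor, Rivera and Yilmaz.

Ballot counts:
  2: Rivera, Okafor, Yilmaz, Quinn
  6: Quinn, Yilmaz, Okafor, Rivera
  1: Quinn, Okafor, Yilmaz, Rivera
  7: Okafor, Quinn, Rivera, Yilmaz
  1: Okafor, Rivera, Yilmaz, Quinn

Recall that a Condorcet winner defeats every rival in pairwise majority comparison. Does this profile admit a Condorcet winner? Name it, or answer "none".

Okafor

Check each pair by majority over 17 ballots:
Quinn vs Okafor: Quinn is ranked higher on 6+1 = 7 ballots, Okafor on 10. Okafor wins 10–7.
Quinn vs Rivera: Quinn preferred on 6+1+7 = 14 ballots; Quinn wins 14–3.
Quinn vs Yilmaz: 14 to 3, Quinn.
Okafor vs Rivera: Okafor is ranked higher on 6+1+7+1 = 15 ballots, Rivera on 2. Okafor wins 15–2.
Okafor vs Yilmaz: 2+1+7+1 = 11 for Okafor, 6 for Yilmaz — Okafor by 11–6.
Rivera vs Yilmaz: 10 to 7, Rivera.
Okafor defeats every rival head-to-head and is the Condorcet winner.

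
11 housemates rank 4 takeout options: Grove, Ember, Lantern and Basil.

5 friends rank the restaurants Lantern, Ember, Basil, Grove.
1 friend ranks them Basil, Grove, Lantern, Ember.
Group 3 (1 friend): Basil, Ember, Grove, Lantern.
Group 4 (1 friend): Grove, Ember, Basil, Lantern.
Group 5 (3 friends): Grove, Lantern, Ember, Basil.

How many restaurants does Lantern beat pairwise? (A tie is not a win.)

2

Lantern against each rival (11 friends):
Lantern vs Grove: Grove wins 6–5.
Lantern vs Ember: Lantern is ranked higher on 5+1+3 = 9 ballots, Ember on 2. Lantern wins 9–2.
Lantern vs Basil: Lantern, 8–3.
Lantern beats Ember, Basil; loses to Grove — 2 pairwise wins.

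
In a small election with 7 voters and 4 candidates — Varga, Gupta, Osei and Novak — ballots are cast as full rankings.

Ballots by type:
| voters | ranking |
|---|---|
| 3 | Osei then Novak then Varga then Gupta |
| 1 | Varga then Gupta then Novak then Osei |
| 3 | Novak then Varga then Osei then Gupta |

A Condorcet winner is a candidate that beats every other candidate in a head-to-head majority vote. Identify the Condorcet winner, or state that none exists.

Head-to-head results (7 voters):
Varga vs Gupta: Varga is ranked higher on 3+1+3 = 7 ballots, Gupta on 0. Varga wins 7–0.
Varga vs Osei: 4 to 3, Varga.
Varga vs Novak: 1 for Varga, 6 for Novak — Novak by 6–1.
Gupta vs Osei: Gupta preferred on 1 ballot; Osei wins 6–1.
Gupta vs Novak: Gupta preferred on 1 ballot; Novak wins 6–1.
Osei vs Novak: 3 to 4, Novak.
Novak defeats every rival head-to-head and is the Condorcet winner.

Novak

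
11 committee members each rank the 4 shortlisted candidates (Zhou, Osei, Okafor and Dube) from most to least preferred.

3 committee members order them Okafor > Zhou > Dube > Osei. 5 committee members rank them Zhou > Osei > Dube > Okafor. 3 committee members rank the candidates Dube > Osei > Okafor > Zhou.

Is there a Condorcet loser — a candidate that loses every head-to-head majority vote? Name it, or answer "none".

none

Head-to-head results (11 committee members):
Zhou vs Osei: 3+5 = 8 for Zhou, 3 for Osei — Zhou by 8–3.
Zhou vs Okafor: Zhou is ranked higher on 5 ballots, Okafor on 6. Okafor wins 6–5.
Zhou vs Dube: 3+5 = 8 for Zhou, 3 for Dube — Zhou by 8–3.
Osei vs Okafor: 5+3 = 8 for Osei, 3 for Okafor — Osei by 8–3.
Osei–Dube: Dube 6–5.
Okafor–Dube: Dube 8–3.
Every candidate wins at least one matchup (Zhou beats Osei; Osei beats Okafor; Okafor beats Zhou; Dube beats Osei), so there is no Condorcet loser.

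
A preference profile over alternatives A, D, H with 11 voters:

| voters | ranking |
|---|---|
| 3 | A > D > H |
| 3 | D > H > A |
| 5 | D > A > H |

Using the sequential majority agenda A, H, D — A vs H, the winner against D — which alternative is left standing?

Round 1: A vs H — 8–3, A advances.
Round 2: A vs D — 3–8, D advances.
D survives the agenda.

D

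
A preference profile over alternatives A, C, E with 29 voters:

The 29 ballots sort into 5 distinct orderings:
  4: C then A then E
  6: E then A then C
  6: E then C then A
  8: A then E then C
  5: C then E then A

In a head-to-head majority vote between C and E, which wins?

E

Ballots ranking C above E: 4 + 5 = 9.
Ballots ranking E above C: 29 − 9 = 20.
E wins the head-to-head 20–9.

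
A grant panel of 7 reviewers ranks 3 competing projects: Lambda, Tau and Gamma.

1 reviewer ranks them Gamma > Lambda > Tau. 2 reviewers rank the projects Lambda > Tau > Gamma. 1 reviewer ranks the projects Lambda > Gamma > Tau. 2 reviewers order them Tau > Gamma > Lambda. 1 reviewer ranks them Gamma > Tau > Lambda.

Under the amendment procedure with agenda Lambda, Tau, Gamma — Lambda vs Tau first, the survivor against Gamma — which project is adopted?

Gamma

Round 1: Lambda vs Tau — 4–3, Lambda advances.
Round 2: Lambda vs Gamma — 3–4, Gamma advances.
The agenda winner is Gamma.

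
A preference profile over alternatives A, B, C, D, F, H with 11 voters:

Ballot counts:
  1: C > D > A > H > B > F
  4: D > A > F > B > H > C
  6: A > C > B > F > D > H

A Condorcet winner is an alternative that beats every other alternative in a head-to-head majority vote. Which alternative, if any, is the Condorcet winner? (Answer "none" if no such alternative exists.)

A

Pairwise majorities:
A vs B: 1+4+6 = 11 for A, 0 for B — A by 11–0.
A vs C: A preferred on 4+6 = 10 ballots; A wins 10–1.
A vs D: A is ranked higher on 6 ballots, D on 5. A wins 6–5.
A vs F: A preferred on 1+4+6 = 11 ballots; A wins 11–0.
A vs H: 11 to 0, A.
B vs C: 4 to 7, C.
B vs D: 6 to 5, B.
B vs F: 1+6 = 7 for B, 4 for F — B by 7–4.
B vs H: 10 to 1, B.
C vs D: C preferred on 1+6 = 7 ballots; C wins 7–4.
C vs F: C preferred on 1+6 = 7 ballots; C wins 7–4.
C vs H: C preferred on 1+6 = 7 ballots; C wins 7–4.
D vs F: 1+4 = 5 for D, 6 for F — F by 6–5.
D vs H: D is ranked higher on 1+4+6 = 11 ballots, H on 0. D wins 11–0.
F vs H: 4+6 = 10 for F, 1 for H — F by 10–1.
A wins every pairwise contest, so A is the Condorcet winner.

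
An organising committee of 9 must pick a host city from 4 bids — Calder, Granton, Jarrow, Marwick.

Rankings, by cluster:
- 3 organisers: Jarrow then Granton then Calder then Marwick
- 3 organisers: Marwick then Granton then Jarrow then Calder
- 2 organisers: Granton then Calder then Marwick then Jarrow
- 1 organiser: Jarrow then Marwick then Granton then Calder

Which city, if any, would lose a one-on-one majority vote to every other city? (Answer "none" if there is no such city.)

none

Pairwise majorities:
Calder vs Granton: 0 for Calder, 9 for Granton — Granton by 9–0.
Calder vs Jarrow: 2 to 7, Jarrow.
Calder vs Marwick: Calder wins 5–4.
Granton–Jarrow: Granton 5–4.
Granton vs Marwick: Granton, 5–4.
Jarrow vs Marwick: Jarrow preferred on 3+1 = 4 ballots; Marwick wins 5–4.
Each city has at least one pairwise win (Calder beats Marwick; Granton beats Calder; Jarrow beats Calder; Marwick beats Jarrow) — no Condorcet loser.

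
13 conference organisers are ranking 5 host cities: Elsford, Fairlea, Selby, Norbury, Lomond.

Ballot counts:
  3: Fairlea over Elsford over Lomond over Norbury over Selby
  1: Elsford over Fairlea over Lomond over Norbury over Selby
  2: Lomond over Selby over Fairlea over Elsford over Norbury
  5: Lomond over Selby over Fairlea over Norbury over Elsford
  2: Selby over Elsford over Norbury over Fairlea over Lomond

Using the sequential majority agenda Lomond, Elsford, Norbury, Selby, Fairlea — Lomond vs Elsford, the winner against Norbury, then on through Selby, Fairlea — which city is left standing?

Round 1: Lomond vs Elsford — 7–6, Lomond advances.
Round 2: Lomond vs Norbury — 11–2, Lomond advances.
Round 3: Lomond vs Selby — 11–2, Lomond advances.
Round 4: Lomond vs Fairlea — 7–6, Lomond advances.
The agenda winner is Lomond.

Lomond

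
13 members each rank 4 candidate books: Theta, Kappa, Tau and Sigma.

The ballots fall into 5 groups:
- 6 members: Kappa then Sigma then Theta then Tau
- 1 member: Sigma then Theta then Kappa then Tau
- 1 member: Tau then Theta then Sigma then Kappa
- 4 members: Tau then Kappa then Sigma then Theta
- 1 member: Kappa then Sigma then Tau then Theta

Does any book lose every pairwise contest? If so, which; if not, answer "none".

Pairwise majorities:
Theta–Kappa: Kappa 11–2.
Theta–Tau: Theta 7–6.
Theta vs Sigma: 1 for Theta, 12 for Sigma — Sigma by 12–1.
Kappa–Tau: Kappa 8–5.
Kappa–Sigma: Kappa 11–2.
Tau vs Sigma: Tau is ranked higher on 1+4 = 5 ballots, Sigma on 8. Sigma wins 8–5.
Tau is beaten in every head-to-head and is the Condorcet loser.

Tau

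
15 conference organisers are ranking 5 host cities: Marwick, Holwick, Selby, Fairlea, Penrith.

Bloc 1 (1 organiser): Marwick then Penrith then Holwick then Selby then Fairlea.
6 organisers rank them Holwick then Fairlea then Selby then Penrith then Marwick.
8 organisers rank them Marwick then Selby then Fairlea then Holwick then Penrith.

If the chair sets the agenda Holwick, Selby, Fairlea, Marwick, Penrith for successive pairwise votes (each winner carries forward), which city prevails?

Marwick

Round 1: Holwick vs Selby — 7–8, Selby advances.
Round 2: Selby vs Fairlea — 9–6, Selby advances.
Round 3: Selby vs Marwick — 6–9, Marwick advances.
Round 4: Marwick vs Penrith — 9–6, Marwick advances.
Marwick survives the agenda.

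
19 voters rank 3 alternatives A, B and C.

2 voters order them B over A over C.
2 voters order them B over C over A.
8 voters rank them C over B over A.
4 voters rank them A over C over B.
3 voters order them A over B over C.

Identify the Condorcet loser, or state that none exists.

Head-to-head results (19 voters):
A vs B: A preferred on 4+3 = 7 ballots; B wins 12–7.
A–C: C 10–9.
B–C: C 12–7.
Only A has no wins; A is the Condorcet loser.

A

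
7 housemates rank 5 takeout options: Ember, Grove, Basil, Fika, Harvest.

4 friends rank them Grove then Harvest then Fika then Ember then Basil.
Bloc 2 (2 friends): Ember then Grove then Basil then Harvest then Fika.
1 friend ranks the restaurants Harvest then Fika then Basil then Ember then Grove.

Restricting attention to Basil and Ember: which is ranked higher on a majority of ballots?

Ballots ranking Basil above Ember: 1.
Ballots ranking Ember above Basil: 7 − 1 = 6.
Ember wins the head-to-head 6–1.

Ember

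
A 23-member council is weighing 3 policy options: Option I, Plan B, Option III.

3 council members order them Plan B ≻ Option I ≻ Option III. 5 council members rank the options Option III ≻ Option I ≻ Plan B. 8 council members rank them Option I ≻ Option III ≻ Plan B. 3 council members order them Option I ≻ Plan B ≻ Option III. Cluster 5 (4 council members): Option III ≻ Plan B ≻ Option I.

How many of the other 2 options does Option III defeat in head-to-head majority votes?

Option III against each rival (23 council members):
Option III vs Option I: Option I wins 14–9.
Option III–Plan B: Option III 17–6.
Option III beats Plan B; loses to Option I — 1 pairwise win.

1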